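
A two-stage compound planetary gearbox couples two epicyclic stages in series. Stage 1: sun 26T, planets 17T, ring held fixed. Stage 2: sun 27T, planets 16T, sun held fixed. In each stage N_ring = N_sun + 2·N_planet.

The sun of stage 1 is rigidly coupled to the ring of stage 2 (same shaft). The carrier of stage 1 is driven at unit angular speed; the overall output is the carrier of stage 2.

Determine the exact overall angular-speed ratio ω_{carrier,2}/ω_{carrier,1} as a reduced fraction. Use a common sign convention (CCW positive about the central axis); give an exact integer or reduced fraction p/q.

59/26

Stage 1: N_ring = 26 + 2·17 = 60
Stage 1: 26(ω_s−ω_c) = −60(ω_r−ω_c),  ω_r=0, ω_c=1
Stage 1: ω_s = 1 − (60/26)(0−1) = 43/13
  ⇒ ω_s¹/ω_c¹ = 43/13
Stage 2: N_ring = 27 + 2·16 = 59
Stage 2: 27(ω_s−ω_c) = −59(ω_r−ω_c),  ω_s=0, ω_r=1
Stage 2: 27(0−ω_c) = −59(1−ω_c)  ⇒  86ω_c = 59  ⇒  ω_c = 59/86
  ⇒ ω_c²/ω_r² = 59/86
Coupling ω_r² = ω_s¹ ⇒ overall = 43/13 × 59/86 = 59/26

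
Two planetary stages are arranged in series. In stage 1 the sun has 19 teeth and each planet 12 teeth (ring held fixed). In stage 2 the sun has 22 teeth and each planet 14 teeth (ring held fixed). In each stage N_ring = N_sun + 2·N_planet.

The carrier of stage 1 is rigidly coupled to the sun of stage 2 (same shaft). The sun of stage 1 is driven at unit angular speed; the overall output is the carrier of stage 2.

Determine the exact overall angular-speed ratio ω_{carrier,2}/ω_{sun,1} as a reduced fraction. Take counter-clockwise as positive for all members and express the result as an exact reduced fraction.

Stage 1: N_ring = 19 + 2·12 = 43
Stage 1: 19(ω_s−ω_c) = −43(ω_r−ω_c),  ω_r=0, ω_s=1
Stage 1: 19(1−ω_c) = −43(0−ω_c)  ⇒  62ω_c = 19  ⇒  ω_c = 19/62
  ⇒ ω_c¹/ω_s¹ = 19/62
Stage 2: N_ring = 22 + 2·14 = 50
Stage 2: 22(ω_s−ω_c) = −50(ω_r−ω_c),  ω_r=0, ω_s=1
Stage 2: 22(1−ω_c) = −50(0−ω_c)  ⇒  72ω_c = 22  ⇒  ω_c = 11/36
  ⇒ ω_c²/ω_s² = 11/36
Coupling ω_s² = ω_c¹ ⇒ overall = 19/62 × 11/36 = 209/2232

209/2232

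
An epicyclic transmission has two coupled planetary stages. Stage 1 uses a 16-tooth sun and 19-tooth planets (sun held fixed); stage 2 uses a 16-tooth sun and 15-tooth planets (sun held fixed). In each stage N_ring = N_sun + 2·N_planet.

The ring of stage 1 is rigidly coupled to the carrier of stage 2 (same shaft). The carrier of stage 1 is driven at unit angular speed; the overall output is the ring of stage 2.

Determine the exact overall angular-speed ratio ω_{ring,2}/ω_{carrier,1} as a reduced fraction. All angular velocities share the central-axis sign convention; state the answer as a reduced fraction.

Stage 1: N_ring = 16 + 2·19 = 54
Stage 1: 16(ω_s−ω_c) = −54(ω_r−ω_c),  ω_s=0, ω_c=1
Stage 1: ω_r = 1 − (16/54)(0−1) = 35/27
  ⇒ ω_r¹/ω_c¹ = 35/27
Stage 2: N_ring = 16 + 2·15 = 46
Stage 2: 16(ω_s−ω_c) = −46(ω_r−ω_c),  ω_s=0, ω_c=1
Stage 2: ω_r = 1 − (16/46)(0−1) = 31/23
  ⇒ ω_r²/ω_c² = 31/23
Coupling ω_c² = ω_r¹ ⇒ overall = 35/27 × 31/23 = 1085/621

1085/621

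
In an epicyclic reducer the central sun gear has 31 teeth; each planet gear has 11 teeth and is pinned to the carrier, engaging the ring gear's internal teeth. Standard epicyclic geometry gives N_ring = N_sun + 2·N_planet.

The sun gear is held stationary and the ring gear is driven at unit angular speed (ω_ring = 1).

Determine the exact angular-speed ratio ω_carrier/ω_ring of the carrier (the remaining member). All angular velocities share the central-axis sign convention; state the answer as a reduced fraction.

N_ring = 31 + 2·11 = 53
31(ω_s−ω_c) = −53(ω_r−ω_c),  ω_s=0, ω_r=1
31(0−ω_c) = −53(1−ω_c)  ⇒  84ω_c = 53  ⇒  ω_c = 53/84
ω_c/ω_r = 53/84

53/84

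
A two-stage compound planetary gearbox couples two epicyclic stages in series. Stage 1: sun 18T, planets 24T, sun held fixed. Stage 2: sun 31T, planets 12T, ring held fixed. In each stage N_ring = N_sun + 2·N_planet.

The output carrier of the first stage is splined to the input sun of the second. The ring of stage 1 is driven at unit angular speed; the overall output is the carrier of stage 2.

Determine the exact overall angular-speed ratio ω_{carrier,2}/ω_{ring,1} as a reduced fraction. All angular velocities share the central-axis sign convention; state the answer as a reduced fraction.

Stage 1: N_ring = 18 + 2·24 = 66
Stage 1: 18(ω_s−ω_c) = −66(ω_r−ω_c),  ω_s=0, ω_r=1
Stage 1: 18(0−ω_c) = −66(1−ω_c)  ⇒  84ω_c = 66  ⇒  ω_c = 11/14
  ⇒ ω_c¹/ω_r¹ = 11/14
Stage 2: N_ring = 31 + 2·12 = 55
Stage 2: 31(ω_s−ω_c) = −55(ω_r−ω_c),  ω_r=0, ω_s=1
Stage 2: 31(1−ω_c) = −55(0−ω_c)  ⇒  86ω_c = 31  ⇒  ω_c = 31/86
  ⇒ ω_c²/ω_s² = 31/86
Coupling ω_s² = ω_c¹ ⇒ overall = 11/14 × 31/86 = 341/1204

341/1204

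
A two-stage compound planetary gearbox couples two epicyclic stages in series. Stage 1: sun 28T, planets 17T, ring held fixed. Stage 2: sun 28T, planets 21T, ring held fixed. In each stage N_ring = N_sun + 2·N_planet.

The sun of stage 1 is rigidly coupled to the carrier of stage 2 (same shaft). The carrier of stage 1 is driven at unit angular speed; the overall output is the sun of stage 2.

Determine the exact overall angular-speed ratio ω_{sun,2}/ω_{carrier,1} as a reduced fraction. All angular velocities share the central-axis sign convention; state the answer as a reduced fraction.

45/4

Stage 1: N_ring = 28 + 2·17 = 62
Stage 1: 28(ω_s−ω_c) = −62(ω_r−ω_c),  ω_r=0, ω_c=1
Stage 1: ω_s = 1 − (62/28)(0−1) = 45/14
  ⇒ ω_s¹/ω_c¹ = 45/14
Stage 2: N_ring = 28 + 2·21 = 70
Stage 2: 28(ω_s−ω_c) = −70(ω_r−ω_c),  ω_r=0, ω_c=1
Stage 2: ω_s = 1 − (70/28)(0−1) = 7/2
  ⇒ ω_s²/ω_c² = 7/2
Coupling ω_c² = ω_s¹ ⇒ overall = 45/14 × 7/2 = 45/4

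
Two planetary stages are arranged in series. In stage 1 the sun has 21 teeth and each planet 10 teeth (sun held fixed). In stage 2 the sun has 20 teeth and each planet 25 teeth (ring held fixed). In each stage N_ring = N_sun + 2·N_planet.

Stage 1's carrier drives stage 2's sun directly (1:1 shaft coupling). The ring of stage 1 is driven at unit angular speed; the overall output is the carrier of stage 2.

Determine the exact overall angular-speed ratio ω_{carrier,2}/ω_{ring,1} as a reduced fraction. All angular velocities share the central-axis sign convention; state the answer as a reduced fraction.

Stage 1: N_ring = 21 + 2·10 = 41
Stage 1: 21(ω_s−ω_c) = −41(ω_r−ω_c),  ω_s=0, ω_r=1
Stage 1: 21(0−ω_c) = −41(1−ω_c)  ⇒  62ω_c = 41  ⇒  ω_c = 41/62
  ⇒ ω_c¹/ω_r¹ = 41/62
Stage 2: N_ring = 20 + 2·25 = 70
Stage 2: 20(ω_s−ω_c) = −70(ω_r−ω_c),  ω_r=0, ω_s=1
Stage 2: 20(1−ω_c) = −70(0−ω_c)  ⇒  90ω_c = 20  ⇒  ω_c = 2/9
  ⇒ ω_c²/ω_s² = 2/9
Coupling ω_s² = ω_c¹ ⇒ overall = 41/62 × 2/9 = 41/279

41/279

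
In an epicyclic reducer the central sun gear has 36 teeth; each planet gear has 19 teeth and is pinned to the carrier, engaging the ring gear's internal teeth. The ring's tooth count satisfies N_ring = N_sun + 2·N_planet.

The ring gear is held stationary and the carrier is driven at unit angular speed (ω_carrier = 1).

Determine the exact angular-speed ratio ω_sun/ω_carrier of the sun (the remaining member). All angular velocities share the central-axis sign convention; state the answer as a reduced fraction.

N_ring = 36 + 2·19 = 74
36(ω_s−ω_c) = −74(ω_r−ω_c),  ω_r=0, ω_c=1
ω_s = 1 − (74/36)(0−1) = 55/18
ω_s/ω_c = 55/18

55/18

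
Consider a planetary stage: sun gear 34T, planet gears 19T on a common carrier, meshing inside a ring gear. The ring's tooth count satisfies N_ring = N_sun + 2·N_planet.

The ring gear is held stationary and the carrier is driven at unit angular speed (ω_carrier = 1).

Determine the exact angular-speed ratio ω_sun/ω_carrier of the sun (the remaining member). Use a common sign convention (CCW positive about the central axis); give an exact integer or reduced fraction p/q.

53/17

N_ring = 34 + 2·19 = 72
34(ω_s−ω_c) = −72(ω_r−ω_c),  ω_r=0, ω_c=1
ω_s = 1 − (72/34)(0−1) = 53/17
ω_s/ω_c = 53/17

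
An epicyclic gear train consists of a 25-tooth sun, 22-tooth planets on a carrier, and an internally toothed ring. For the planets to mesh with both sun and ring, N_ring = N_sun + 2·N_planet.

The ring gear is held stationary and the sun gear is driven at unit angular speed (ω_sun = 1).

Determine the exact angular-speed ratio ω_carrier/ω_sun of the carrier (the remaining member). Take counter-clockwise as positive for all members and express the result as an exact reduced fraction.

N_ring = 25 + 2·22 = 69
25(ω_s−ω_c) = −69(ω_r−ω_c),  ω_r=0, ω_s=1
25(1−ω_c) = −69(0−ω_c)  ⇒  94ω_c = 25  ⇒  ω_c = 25/94
ω_c/ω_s = 25/94

25/94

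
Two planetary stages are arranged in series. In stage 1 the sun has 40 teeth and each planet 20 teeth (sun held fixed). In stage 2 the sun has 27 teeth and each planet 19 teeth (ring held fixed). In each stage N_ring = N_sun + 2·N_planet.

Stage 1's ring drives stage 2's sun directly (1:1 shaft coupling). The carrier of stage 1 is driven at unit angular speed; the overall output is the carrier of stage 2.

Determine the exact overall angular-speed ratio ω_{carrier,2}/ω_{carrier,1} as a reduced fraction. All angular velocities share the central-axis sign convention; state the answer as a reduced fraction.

81/184

Stage 1: N_ring = 40 + 2·20 = 80
Stage 1: 40(ω_s−ω_c) = −80(ω_r−ω_c),  ω_s=0, ω_c=1
Stage 1: ω_r = 1 − (40/80)(0−1) = 3/2
  ⇒ ω_r¹/ω_c¹ = 3/2
Stage 2: N_ring = 27 + 2·19 = 65
Stage 2: 27(ω_s−ω_c) = −65(ω_r−ω_c),  ω_r=0, ω_s=1
Stage 2: 27(1−ω_c) = −65(0−ω_c)  ⇒  92ω_c = 27  ⇒  ω_c = 27/92
  ⇒ ω_c²/ω_s² = 27/92
Coupling ω_s² = ω_r¹ ⇒ overall = 3/2 × 27/92 = 81/184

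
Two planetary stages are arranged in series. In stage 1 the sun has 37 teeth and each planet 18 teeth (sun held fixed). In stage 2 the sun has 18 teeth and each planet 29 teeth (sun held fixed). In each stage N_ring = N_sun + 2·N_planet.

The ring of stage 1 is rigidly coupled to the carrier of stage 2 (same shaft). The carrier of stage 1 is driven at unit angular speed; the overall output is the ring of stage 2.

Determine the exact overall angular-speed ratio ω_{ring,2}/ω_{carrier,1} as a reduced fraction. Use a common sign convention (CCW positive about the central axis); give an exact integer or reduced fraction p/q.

Stage 1: N_ring = 37 + 2·18 = 73
Stage 1: 37(ω_s−ω_c) = −73(ω_r−ω_c),  ω_s=0, ω_c=1
Stage 1: ω_r = 1 − (37/73)(0−1) = 110/73
  ⇒ ω_r¹/ω_c¹ = 110/73
Stage 2: N_ring = 18 + 2·29 = 76
Stage 2: 18(ω_s−ω_c) = −76(ω_r−ω_c),  ω_s=0, ω_c=1
Stage 2: ω_r = 1 − (18/76)(0−1) = 47/38
  ⇒ ω_r²/ω_c² = 47/38
Coupling ω_c² = ω_r¹ ⇒ overall = 110/73 × 47/38 = 2585/1387

2585/1387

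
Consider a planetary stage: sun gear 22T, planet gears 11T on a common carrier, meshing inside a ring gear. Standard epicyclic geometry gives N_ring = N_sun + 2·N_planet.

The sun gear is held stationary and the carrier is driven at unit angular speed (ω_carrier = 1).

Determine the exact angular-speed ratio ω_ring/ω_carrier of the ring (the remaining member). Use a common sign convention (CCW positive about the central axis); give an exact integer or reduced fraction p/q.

3/2

N_ring = 22 + 2·11 = 44
22(ω_s−ω_c) = −44(ω_r−ω_c),  ω_s=0, ω_c=1
ω_r = 1 − (22/44)(0−1) = 3/2
ω_r/ω_c = 3/2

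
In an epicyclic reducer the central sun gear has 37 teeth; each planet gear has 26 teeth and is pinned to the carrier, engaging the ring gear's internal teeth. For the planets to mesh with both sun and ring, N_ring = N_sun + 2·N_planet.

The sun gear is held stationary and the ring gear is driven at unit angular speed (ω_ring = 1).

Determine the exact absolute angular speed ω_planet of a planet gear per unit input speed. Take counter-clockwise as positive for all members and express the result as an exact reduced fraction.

N_ring = 37 + 2·26 = 89
37(ω_s−ω_c) = −89(ω_r−ω_c),  ω_s=0, ω_r=1
37(0−ω_c) = −89(1−ω_c)  ⇒  126ω_c = 89  ⇒  ω_c = 89/126
sun–planet: 37·(0−89/126) = −26·(ω_p−ω_c)  ⇒  ω_p−ω_c = −(37/26)·(-89/126) = 3293/3276
ω_p = 89/126 + 3293/3276 = 89/52

89/52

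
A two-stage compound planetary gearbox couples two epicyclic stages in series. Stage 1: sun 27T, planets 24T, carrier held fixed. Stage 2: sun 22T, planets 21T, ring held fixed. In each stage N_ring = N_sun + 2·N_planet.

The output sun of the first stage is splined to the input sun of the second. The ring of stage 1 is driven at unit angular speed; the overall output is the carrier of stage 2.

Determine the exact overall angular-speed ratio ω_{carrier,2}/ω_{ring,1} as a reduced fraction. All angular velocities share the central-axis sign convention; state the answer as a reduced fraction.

Stage 1: N_ring = 27 + 2·24 = 75
Stage 1: 27(ω_s−ω_c) = −75(ω_r−ω_c),  ω_c=0, ω_r=1
Stage 1: ω_s = 0 − (75/27)(1−0) = -25/9
  ⇒ ω_s¹/ω_r¹ = -25/9
Stage 2: N_ring = 22 + 2·21 = 64
Stage 2: 22(ω_s−ω_c) = −64(ω_r−ω_c),  ω_r=0, ω_s=1
Stage 2: 22(1−ω_c) = −64(0−ω_c)  ⇒  86ω_c = 22  ⇒  ω_c = 11/43
  ⇒ ω_c²/ω_s² = 11/43
Coupling ω_s² = ω_s¹ ⇒ overall = -25/9 × 11/43 = -275/387

-275/387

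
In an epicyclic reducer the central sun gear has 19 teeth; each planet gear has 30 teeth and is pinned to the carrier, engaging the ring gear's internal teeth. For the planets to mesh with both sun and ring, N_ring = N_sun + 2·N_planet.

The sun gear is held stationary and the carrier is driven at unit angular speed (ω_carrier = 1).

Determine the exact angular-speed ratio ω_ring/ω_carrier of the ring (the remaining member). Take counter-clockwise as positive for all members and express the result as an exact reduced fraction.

98/79

N_ring = 19 + 2·30 = 79
19(ω_s−ω_c) = −79(ω_r−ω_c),  ω_s=0, ω_c=1
ω_r = 1 − (19/79)(0−1) = 98/79
ω_r/ω_c = 98/79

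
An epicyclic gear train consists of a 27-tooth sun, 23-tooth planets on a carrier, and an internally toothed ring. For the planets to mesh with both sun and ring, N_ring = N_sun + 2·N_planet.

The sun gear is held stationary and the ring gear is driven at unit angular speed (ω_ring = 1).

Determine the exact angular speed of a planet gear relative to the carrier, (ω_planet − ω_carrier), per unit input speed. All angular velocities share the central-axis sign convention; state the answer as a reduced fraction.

1971/2300

N_ring = 27 + 2·23 = 73
27(ω_s−ω_c) = −73(ω_r−ω_c),  ω_s=0, ω_r=1
27(0−ω_c) = −73(1−ω_c)  ⇒  100ω_c = 73  ⇒  ω_c = 73/100
sun–planet: 27·(0−73/100) = −23·(ω_p−ω_c)  ⇒  ω_p−ω_c = −(27/23)·(-73/100) = 1971/2300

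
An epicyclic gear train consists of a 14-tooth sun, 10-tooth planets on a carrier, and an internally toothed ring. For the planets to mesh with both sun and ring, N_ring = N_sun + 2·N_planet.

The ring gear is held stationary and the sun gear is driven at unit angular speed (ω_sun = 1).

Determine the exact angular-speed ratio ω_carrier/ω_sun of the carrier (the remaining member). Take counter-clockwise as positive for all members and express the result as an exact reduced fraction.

7/24

N_ring = 14 + 2·10 = 34
14(ω_s−ω_c) = −34(ω_r−ω_c),  ω_r=0, ω_s=1
14(1−ω_c) = −34(0−ω_c)  ⇒  48ω_c = 14  ⇒  ω_c = 7/24
ω_c/ω_s = 7/24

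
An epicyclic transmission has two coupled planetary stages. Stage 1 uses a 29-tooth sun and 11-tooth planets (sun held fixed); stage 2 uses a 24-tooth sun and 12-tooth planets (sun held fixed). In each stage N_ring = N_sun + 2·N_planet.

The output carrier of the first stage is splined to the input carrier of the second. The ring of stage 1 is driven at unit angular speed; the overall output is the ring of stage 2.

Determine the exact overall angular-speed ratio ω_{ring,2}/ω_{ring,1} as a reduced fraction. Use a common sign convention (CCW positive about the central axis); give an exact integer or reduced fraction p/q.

Stage 1: N_ring = 29 + 2·11 = 51
Stage 1: 29(ω_s−ω_c) = −51(ω_r−ω_c),  ω_s=0, ω_r=1
Stage 1: 29(0−ω_c) = −51(1−ω_c)  ⇒  80ω_c = 51  ⇒  ω_c = 51/80
  ⇒ ω_c¹/ω_r¹ = 51/80
Stage 2: N_ring = 24 + 2·12 = 48
Stage 2: 24(ω_s−ω_c) = −48(ω_r−ω_c),  ω_s=0, ω_c=1
Stage 2: ω_r = 1 − (24/48)(0−1) = 3/2
  ⇒ ω_r²/ω_c² = 3/2
Coupling ω_c² = ω_c¹ ⇒ overall = 51/80 × 3/2 = 153/160

153/160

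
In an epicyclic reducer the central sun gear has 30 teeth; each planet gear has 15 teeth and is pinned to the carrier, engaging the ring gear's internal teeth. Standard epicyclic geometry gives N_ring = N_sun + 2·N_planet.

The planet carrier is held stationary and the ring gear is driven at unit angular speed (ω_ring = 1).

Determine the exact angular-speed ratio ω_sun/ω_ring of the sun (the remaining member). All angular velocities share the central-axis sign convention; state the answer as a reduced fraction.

N_ring = 30 + 2·15 = 60
30(ω_s−ω_c) = −60(ω_r−ω_c),  ω_c=0, ω_r=1
ω_s = 0 − (60/30)(1−0) = -2
ω_s/ω_r = -2

-2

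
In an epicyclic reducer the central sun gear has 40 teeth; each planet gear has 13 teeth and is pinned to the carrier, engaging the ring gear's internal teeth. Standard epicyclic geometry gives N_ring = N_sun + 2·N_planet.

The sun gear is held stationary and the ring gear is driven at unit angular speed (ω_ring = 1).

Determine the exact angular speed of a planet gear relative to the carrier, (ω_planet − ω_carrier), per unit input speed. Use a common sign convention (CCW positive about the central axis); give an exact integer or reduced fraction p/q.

1320/689

N_ring = 40 + 2·13 = 66
40(ω_s−ω_c) = −66(ω_r−ω_c),  ω_s=0, ω_r=1
40(0−ω_c) = −66(1−ω_c)  ⇒  106ω_c = 66  ⇒  ω_c = 33/53
sun–planet: 40·(0−33/53) = −13·(ω_p−ω_c)  ⇒  ω_p−ω_c = −(40/13)·(-33/53) = 1320/689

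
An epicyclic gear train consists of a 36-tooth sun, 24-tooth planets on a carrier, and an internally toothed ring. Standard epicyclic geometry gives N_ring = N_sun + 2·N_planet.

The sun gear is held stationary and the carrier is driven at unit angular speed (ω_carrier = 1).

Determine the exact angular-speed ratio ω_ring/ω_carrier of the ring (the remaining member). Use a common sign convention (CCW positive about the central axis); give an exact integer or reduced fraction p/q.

10/7

N_ring = 36 + 2·24 = 84
36(ω_s−ω_c) = −84(ω_r−ω_c),  ω_s=0, ω_c=1
ω_r = 1 − (36/84)(0−1) = 10/7
ω_r/ω_c = 10/7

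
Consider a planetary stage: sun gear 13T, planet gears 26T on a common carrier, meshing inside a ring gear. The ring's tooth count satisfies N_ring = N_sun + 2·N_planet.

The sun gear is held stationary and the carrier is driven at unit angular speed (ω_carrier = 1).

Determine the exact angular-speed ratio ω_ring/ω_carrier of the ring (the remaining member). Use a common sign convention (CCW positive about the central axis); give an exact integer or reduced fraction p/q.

6/5

N_ring = 13 + 2·26 = 65
13(ω_s−ω_c) = −65(ω_r−ω_c),  ω_s=0, ω_c=1
ω_r = 1 − (13/65)(0−1) = 6/5
ω_r/ω_c = 6/5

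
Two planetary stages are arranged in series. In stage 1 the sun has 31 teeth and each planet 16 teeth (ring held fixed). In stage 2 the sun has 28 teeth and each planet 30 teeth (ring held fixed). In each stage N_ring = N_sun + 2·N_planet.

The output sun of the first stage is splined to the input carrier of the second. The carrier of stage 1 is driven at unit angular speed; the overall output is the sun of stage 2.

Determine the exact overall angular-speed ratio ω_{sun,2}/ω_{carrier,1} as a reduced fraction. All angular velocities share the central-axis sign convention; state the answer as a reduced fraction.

2726/217

Stage 1: N_ring = 31 + 2·16 = 63
Stage 1: 31(ω_s−ω_c) = −63(ω_r−ω_c),  ω_r=0, ω_c=1
Stage 1: ω_s = 1 − (63/31)(0−1) = 94/31
  ⇒ ω_s¹/ω_c¹ = 94/31
Stage 2: N_ring = 28 + 2·30 = 88
Stage 2: 28(ω_s−ω_c) = −88(ω_r−ω_c),  ω_r=0, ω_c=1
Stage 2: ω_s = 1 − (88/28)(0−1) = 29/7
  ⇒ ω_s²/ω_c² = 29/7
Coupling ω_c² = ω_s¹ ⇒ overall = 94/31 × 29/7 = 2726/217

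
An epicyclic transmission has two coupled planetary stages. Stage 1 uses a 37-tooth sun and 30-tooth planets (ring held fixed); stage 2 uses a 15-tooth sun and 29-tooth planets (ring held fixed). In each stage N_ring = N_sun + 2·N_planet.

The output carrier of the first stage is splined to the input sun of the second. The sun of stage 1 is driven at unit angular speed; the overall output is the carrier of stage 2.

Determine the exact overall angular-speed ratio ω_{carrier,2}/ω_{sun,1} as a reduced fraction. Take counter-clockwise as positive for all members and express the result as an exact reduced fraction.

Stage 1: N_ring = 37 + 2·30 = 97
Stage 1: 37(ω_s−ω_c) = −97(ω_r−ω_c),  ω_r=0, ω_s=1
Stage 1: 37(1−ω_c) = −97(0−ω_c)  ⇒  134ω_c = 37  ⇒  ω_c = 37/134
  ⇒ ω_c¹/ω_s¹ = 37/134
Stage 2: N_ring = 15 + 2·29 = 73
Stage 2: 15(ω_s−ω_c) = −73(ω_r−ω_c),  ω_r=0, ω_s=1
Stage 2: 15(1−ω_c) = −73(0−ω_c)  ⇒  88ω_c = 15  ⇒  ω_c = 15/88
  ⇒ ω_c²/ω_s² = 15/88
Coupling ω_s² = ω_c¹ ⇒ overall = 37/134 × 15/88 = 555/11792

555/11792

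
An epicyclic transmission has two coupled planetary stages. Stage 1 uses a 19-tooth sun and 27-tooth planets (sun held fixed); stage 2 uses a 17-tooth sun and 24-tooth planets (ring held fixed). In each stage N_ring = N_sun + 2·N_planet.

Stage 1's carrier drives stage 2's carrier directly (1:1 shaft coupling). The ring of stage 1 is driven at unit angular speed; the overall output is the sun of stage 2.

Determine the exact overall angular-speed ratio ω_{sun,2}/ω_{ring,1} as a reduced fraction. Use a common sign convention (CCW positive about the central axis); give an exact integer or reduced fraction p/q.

Stage 1: N_ring = 19 + 2·27 = 73
Stage 1: 19(ω_s−ω_c) = −73(ω_r−ω_c),  ω_s=0, ω_r=1
Stage 1: 19(0−ω_c) = −73(1−ω_c)  ⇒  92ω_c = 73  ⇒  ω_c = 73/92
  ⇒ ω_c¹/ω_r¹ = 73/92
Stage 2: N_ring = 17 + 2·24 = 65
Stage 2: 17(ω_s−ω_c) = −65(ω_r−ω_c),  ω_r=0, ω_c=1
Stage 2: ω_s = 1 − (65/17)(0−1) = 82/17
  ⇒ ω_s²/ω_c² = 82/17
Coupling ω_c² = ω_c¹ ⇒ overall = 73/92 × 82/17 = 2993/782

2993/782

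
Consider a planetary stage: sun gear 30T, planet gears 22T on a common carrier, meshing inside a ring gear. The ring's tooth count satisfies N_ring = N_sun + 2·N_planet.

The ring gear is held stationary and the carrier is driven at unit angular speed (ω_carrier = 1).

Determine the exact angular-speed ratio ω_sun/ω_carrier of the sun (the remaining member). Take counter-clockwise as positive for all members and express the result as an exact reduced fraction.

52/15

N_ring = 30 + 2·22 = 74
30(ω_s−ω_c) = −74(ω_r−ω_c),  ω_r=0, ω_c=1
ω_s = 1 − (74/30)(0−1) = 52/15
ω_s/ω_c = 52/15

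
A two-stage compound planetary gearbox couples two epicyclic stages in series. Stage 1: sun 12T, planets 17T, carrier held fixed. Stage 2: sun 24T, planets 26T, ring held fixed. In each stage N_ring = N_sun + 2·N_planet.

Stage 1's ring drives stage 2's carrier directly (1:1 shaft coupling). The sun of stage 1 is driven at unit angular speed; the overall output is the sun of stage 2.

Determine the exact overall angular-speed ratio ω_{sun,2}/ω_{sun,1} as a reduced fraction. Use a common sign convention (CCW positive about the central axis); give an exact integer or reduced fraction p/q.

-25/23

Stage 1: N_ring = 12 + 2·17 = 46
Stage 1: 12(ω_s−ω_c) = −46(ω_r−ω_c),  ω_c=0, ω_s=1
Stage 1: ω_r = 0 − (12/46)(1−0) = -6/23
  ⇒ ω_r¹/ω_s¹ = -6/23
Stage 2: N_ring = 24 + 2·26 = 76
Stage 2: 24(ω_s−ω_c) = −76(ω_r−ω_c),  ω_r=0, ω_c=1
Stage 2: ω_s = 1 − (76/24)(0−1) = 25/6
  ⇒ ω_s²/ω_c² = 25/6
Coupling ω_c² = ω_r¹ ⇒ overall = -6/23 × 25/6 = -25/23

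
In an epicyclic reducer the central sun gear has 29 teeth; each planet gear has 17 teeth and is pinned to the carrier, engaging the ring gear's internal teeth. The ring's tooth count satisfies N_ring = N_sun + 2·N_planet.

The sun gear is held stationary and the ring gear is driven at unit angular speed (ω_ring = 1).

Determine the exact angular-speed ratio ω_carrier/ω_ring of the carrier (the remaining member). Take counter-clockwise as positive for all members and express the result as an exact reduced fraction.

N_ring = 29 + 2·17 = 63
29(ω_s−ω_c) = −63(ω_r−ω_c),  ω_s=0, ω_r=1
29(0−ω_c) = −63(1−ω_c)  ⇒  92ω_c = 63  ⇒  ω_c = 63/92
ω_c/ω_r = 63/92

63/92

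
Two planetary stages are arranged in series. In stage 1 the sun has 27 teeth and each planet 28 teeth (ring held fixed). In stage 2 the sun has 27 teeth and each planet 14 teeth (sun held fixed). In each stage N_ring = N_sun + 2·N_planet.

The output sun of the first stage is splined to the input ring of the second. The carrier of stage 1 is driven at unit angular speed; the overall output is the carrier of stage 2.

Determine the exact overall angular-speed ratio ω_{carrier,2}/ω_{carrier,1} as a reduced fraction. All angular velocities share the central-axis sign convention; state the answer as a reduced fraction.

Stage 1: N_ring = 27 + 2·28 = 83
Stage 1: 27(ω_s−ω_c) = −83(ω_r−ω_c),  ω_r=0, ω_c=1
Stage 1: ω_s = 1 − (83/27)(0−1) = 110/27
  ⇒ ω_s¹/ω_c¹ = 110/27
Stage 2: N_ring = 27 + 2·14 = 55
Stage 2: 27(ω_s−ω_c) = −55(ω_r−ω_c),  ω_s=0, ω_r=1
Stage 2: 27(0−ω_c) = −55(1−ω_c)  ⇒  82ω_c = 55  ⇒  ω_c = 55/82
  ⇒ ω_c²/ω_r² = 55/82
Coupling ω_r² = ω_s¹ ⇒ overall = 110/27 × 55/82 = 3025/1107

3025/1107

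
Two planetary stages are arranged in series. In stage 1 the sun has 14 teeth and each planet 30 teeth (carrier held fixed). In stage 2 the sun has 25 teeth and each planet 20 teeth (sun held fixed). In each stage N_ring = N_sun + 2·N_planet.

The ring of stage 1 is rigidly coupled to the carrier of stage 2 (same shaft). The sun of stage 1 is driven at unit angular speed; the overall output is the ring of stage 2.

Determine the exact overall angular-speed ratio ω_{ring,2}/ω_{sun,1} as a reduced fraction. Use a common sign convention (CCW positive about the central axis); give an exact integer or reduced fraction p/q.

-126/481

Stage 1: N_ring = 14 + 2·30 = 74
Stage 1: 14(ω_s−ω_c) = −74(ω_r−ω_c),  ω_c=0, ω_s=1
Stage 1: ω_r = 0 − (14/74)(1−0) = -7/37
  ⇒ ω_r¹/ω_s¹ = -7/37
Stage 2: N_ring = 25 + 2·20 = 65
Stage 2: 25(ω_s−ω_c) = −65(ω_r−ω_c),  ω_s=0, ω_c=1
Stage 2: ω_r = 1 − (25/65)(0−1) = 18/13
  ⇒ ω_r²/ω_c² = 18/13
Coupling ω_c² = ω_r¹ ⇒ overall = -7/37 × 18/13 = -126/481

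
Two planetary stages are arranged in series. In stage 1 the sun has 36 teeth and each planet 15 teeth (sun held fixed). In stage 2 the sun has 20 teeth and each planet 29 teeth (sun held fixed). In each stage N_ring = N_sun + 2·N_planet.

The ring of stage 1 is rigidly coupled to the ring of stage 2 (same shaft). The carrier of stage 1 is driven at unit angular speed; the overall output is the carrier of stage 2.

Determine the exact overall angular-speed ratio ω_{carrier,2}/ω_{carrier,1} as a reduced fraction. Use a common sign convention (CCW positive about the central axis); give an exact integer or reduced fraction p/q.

663/539

Stage 1: N_ring = 36 + 2·15 = 66
Stage 1: 36(ω_s−ω_c) = −66(ω_r−ω_c),  ω_s=0, ω_c=1
Stage 1: ω_r = 1 − (36/66)(0−1) = 17/11
  ⇒ ω_r¹/ω_c¹ = 17/11
Stage 2: N_ring = 20 + 2·29 = 78
Stage 2: 20(ω_s−ω_c) = −78(ω_r−ω_c),  ω_s=0, ω_r=1
Stage 2: 20(0−ω_c) = −78(1−ω_c)  ⇒  98ω_c = 78  ⇒  ω_c = 39/49
  ⇒ ω_c²/ω_r² = 39/49
Coupling ω_r² = ω_r¹ ⇒ overall = 17/11 × 39/49 = 663/539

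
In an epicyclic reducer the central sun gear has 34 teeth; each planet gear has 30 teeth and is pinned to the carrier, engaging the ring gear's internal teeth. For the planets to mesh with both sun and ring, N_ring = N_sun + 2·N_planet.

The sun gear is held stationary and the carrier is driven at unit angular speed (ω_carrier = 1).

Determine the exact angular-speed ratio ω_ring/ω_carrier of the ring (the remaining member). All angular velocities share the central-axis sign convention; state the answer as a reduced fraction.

64/47

N_ring = 34 + 2·30 = 94
34(ω_s−ω_c) = −94(ω_r−ω_c),  ω_s=0, ω_c=1
ω_r = 1 − (34/94)(0−1) = 64/47
ω_r/ω_c = 64/47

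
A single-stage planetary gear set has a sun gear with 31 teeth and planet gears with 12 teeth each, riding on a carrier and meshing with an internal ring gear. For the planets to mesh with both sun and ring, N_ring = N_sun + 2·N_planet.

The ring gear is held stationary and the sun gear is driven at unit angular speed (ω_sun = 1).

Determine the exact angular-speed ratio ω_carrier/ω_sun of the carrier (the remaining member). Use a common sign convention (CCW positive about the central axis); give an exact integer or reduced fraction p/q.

31/86

N_ring = 31 + 2·12 = 55
31(ω_s−ω_c) = −55(ω_r−ω_c),  ω_r=0, ω_s=1
31(1−ω_c) = −55(0−ω_c)  ⇒  86ω_c = 31  ⇒  ω_c = 31/86
ω_c/ω_s = 31/86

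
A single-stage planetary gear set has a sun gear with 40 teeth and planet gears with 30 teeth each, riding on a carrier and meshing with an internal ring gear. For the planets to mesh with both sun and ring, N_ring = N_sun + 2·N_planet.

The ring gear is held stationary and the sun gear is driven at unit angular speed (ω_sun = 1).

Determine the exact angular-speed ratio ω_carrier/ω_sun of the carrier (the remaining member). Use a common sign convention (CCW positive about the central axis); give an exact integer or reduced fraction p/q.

N_ring = 40 + 2·30 = 100
40(ω_s−ω_c) = −100(ω_r−ω_c),  ω_r=0, ω_s=1
40(1−ω_c) = −100(0−ω_c)  ⇒  140ω_c = 40  ⇒  ω_c = 2/7
ω_c/ω_s = 2/7

2/7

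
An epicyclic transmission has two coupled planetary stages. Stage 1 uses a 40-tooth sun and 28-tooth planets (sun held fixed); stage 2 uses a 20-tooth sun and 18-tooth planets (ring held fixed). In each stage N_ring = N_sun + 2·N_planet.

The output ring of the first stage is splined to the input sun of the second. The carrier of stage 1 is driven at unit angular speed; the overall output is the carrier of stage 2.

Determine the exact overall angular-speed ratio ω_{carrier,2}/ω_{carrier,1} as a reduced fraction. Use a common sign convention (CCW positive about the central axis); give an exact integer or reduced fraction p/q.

Stage 1: N_ring = 40 + 2·28 = 96
Stage 1: 40(ω_s−ω_c) = −96(ω_r−ω_c),  ω_s=0, ω_c=1
Stage 1: ω_r = 1 − (40/96)(0−1) = 17/12
  ⇒ ω_r¹/ω_c¹ = 17/12
Stage 2: N_ring = 20 + 2·18 = 56
Stage 2: 20(ω_s−ω_c) = −56(ω_r−ω_c),  ω_r=0, ω_s=1
Stage 2: 20(1−ω_c) = −56(0−ω_c)  ⇒  76ω_c = 20  ⇒  ω_c = 5/19
  ⇒ ω_c²/ω_s² = 5/19
Coupling ω_s² = ω_r¹ ⇒ overall = 17/12 × 5/19 = 85/228

85/228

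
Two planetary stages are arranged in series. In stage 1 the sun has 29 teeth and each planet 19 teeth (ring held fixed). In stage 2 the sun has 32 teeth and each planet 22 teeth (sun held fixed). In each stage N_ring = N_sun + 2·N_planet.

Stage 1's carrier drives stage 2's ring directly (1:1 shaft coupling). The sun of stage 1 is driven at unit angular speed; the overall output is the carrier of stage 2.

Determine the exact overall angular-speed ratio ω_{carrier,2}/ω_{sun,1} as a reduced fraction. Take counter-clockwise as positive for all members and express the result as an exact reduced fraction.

Stage 1: N_ring = 29 + 2·19 = 67
Stage 1: 29(ω_s−ω_c) = −67(ω_r−ω_c),  ω_r=0, ω_s=1
Stage 1: 29(1−ω_c) = −67(0−ω_c)  ⇒  96ω_c = 29  ⇒  ω_c = 29/96
  ⇒ ω_c¹/ω_s¹ = 29/96
Stage 2: N_ring = 32 + 2·22 = 76
Stage 2: 32(ω_s−ω_c) = −76(ω_r−ω_c),  ω_s=0, ω_r=1
Stage 2: 32(0−ω_c) = −76(1−ω_c)  ⇒  108ω_c = 76  ⇒  ω_c = 19/27
  ⇒ ω_c²/ω_r² = 19/27
Coupling ω_r² = ω_c¹ ⇒ overall = 29/96 × 19/27 = 551/2592

551/2592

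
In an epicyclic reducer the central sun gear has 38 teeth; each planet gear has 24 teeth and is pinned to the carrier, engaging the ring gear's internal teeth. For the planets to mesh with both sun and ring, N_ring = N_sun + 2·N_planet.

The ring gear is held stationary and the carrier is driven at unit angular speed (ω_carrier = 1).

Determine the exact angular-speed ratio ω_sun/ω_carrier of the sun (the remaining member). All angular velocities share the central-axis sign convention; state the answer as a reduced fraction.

62/19

N_ring = 38 + 2·24 = 86
38(ω_s−ω_c) = −86(ω_r−ω_c),  ω_r=0, ω_c=1
ω_s = 1 − (86/38)(0−1) = 62/19
ω_s/ω_c = 62/19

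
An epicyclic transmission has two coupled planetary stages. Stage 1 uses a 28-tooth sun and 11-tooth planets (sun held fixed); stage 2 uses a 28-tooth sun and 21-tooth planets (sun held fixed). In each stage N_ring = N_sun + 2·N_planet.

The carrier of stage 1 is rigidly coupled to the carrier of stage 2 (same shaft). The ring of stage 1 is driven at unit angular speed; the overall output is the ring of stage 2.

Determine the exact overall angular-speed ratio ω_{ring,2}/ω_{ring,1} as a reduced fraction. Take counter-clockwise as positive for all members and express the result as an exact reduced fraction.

Stage 1: N_ring = 28 + 2·11 = 50
Stage 1: 28(ω_s−ω_c) = −50(ω_r−ω_c),  ω_s=0, ω_r=1
Stage 1: 28(0−ω_c) = −50(1−ω_c)  ⇒  78ω_c = 50  ⇒  ω_c = 25/39
  ⇒ ω_c¹/ω_r¹ = 25/39
Stage 2: N_ring = 28 + 2·21 = 70
Stage 2: 28(ω_s−ω_c) = −70(ω_r−ω_c),  ω_s=0, ω_c=1
Stage 2: ω_r = 1 − (28/70)(0−1) = 7/5
  ⇒ ω_r²/ω_c² = 7/5
Coupling ω_c² = ω_c¹ ⇒ overall = 25/39 × 7/5 = 35/39

35/39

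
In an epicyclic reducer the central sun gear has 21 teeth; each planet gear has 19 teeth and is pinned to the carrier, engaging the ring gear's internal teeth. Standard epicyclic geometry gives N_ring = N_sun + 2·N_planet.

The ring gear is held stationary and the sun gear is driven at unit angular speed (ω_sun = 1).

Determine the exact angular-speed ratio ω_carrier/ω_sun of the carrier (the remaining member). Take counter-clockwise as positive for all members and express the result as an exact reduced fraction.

21/80

N_ring = 21 + 2·19 = 59
21(ω_s−ω_c) = −59(ω_r−ω_c),  ω_r=0, ω_s=1
21(1−ω_c) = −59(0−ω_c)  ⇒  80ω_c = 21  ⇒  ω_c = 21/80
ω_c/ω_s = 21/80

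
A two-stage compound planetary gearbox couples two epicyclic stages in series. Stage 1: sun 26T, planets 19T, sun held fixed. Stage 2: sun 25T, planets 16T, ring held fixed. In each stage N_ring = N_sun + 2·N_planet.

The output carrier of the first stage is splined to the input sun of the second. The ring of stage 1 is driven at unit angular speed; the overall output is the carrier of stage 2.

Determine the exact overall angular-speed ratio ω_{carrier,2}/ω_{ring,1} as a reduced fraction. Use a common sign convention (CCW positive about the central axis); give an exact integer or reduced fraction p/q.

Stage 1: N_ring = 26 + 2·19 = 64
Stage 1: 26(ω_s−ω_c) = −64(ω_r−ω_c),  ω_s=0, ω_r=1
Stage 1: 26(0−ω_c) = −64(1−ω_c)  ⇒  90ω_c = 64  ⇒  ω_c = 32/45
  ⇒ ω_c¹/ω_r¹ = 32/45
Stage 2: N_ring = 25 + 2·16 = 57
Stage 2: 25(ω_s−ω_c) = −57(ω_r−ω_c),  ω_r=0, ω_s=1
Stage 2: 25(1−ω_c) = −57(0−ω_c)  ⇒  82ω_c = 25  ⇒  ω_c = 25/82
  ⇒ ω_c²/ω_s² = 25/82
Coupling ω_s² = ω_c¹ ⇒ overall = 32/45 × 25/82 = 80/369

80/369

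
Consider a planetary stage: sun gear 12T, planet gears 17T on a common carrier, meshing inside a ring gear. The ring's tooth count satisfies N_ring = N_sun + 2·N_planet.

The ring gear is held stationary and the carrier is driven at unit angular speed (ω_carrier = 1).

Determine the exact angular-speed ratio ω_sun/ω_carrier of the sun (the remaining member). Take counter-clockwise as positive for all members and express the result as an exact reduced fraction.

29/6

N_ring = 12 + 2·17 = 46
12(ω_s−ω_c) = −46(ω_r−ω_c),  ω_r=0, ω_c=1
ω_s = 1 − (46/12)(0−1) = 29/6
ω_s/ω_c = 29/6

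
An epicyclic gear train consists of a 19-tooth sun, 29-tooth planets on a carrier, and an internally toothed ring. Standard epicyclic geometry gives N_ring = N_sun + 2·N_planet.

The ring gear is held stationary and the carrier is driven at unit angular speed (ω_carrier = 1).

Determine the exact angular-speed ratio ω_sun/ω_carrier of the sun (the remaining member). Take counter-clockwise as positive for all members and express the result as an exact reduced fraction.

96/19

N_ring = 19 + 2·29 = 77
19(ω_s−ω_c) = −77(ω_r−ω_c),  ω_r=0, ω_c=1
ω_s = 1 − (77/19)(0−1) = 96/19
ω_s/ω_c = 96/19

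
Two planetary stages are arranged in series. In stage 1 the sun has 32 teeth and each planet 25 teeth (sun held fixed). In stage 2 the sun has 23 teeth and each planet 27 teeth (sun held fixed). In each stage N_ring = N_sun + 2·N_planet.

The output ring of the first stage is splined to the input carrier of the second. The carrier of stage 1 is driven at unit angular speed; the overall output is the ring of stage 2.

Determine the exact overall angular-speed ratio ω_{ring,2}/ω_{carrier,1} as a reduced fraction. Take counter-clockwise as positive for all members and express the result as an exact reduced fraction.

5700/3157

Stage 1: N_ring = 32 + 2·25 = 82
Stage 1: 32(ω_s−ω_c) = −82(ω_r−ω_c),  ω_s=0, ω_c=1
Stage 1: ω_r = 1 − (32/82)(0−1) = 57/41
  ⇒ ω_r¹/ω_c¹ = 57/41
Stage 2: N_ring = 23 + 2·27 = 77
Stage 2: 23(ω_s−ω_c) = −77(ω_r−ω_c),  ω_s=0, ω_c=1
Stage 2: ω_r = 1 − (23/77)(0−1) = 100/77
  ⇒ ω_r²/ω_c² = 100/77
Coupling ω_c² = ω_r¹ ⇒ overall = 57/41 × 100/77 = 5700/3157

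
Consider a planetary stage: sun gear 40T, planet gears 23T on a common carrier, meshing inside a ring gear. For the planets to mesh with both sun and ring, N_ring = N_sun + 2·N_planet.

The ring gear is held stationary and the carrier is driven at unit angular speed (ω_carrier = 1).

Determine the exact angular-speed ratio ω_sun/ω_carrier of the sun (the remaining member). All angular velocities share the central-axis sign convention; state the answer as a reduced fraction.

N_ring = 40 + 2·23 = 86
40(ω_s−ω_c) = −86(ω_r−ω_c),  ω_r=0, ω_c=1
ω_s = 1 − (86/40)(0−1) = 63/20
ω_s/ω_c = 63/20

63/20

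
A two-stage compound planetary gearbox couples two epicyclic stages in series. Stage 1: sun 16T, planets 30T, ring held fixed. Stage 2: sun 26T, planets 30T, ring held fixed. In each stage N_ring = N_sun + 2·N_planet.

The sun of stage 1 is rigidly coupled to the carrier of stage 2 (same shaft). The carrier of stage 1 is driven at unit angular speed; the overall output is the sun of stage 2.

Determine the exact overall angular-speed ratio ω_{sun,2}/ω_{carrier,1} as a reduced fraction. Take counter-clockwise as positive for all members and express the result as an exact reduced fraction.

Stage 1: N_ring = 16 + 2·30 = 76
Stage 1: 16(ω_s−ω_c) = −76(ω_r−ω_c),  ω_r=0, ω_c=1
Stage 1: ω_s = 1 − (76/16)(0−1) = 23/4
  ⇒ ω_s¹/ω_c¹ = 23/4
Stage 2: N_ring = 26 + 2·30 = 86
Stage 2: 26(ω_s−ω_c) = −86(ω_r−ω_c),  ω_r=0, ω_c=1
Stage 2: ω_s = 1 − (86/26)(0−1) = 56/13
  ⇒ ω_s²/ω_c² = 56/13
Coupling ω_c² = ω_s¹ ⇒ overall = 23/4 × 56/13 = 322/13

322/13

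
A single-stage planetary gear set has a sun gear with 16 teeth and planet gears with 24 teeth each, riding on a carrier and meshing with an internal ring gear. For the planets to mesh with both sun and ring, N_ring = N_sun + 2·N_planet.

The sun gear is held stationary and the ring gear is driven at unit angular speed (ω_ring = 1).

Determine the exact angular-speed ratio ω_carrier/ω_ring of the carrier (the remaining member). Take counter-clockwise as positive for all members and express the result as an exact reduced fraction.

4/5

N_ring = 16 + 2·24 = 64
16(ω_s−ω_c) = −64(ω_r−ω_c),  ω_s=0, ω_r=1
16(0−ω_c) = −64(1−ω_c)  ⇒  80ω_c = 64  ⇒  ω_c = 4/5
ω_c/ω_r = 4/5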